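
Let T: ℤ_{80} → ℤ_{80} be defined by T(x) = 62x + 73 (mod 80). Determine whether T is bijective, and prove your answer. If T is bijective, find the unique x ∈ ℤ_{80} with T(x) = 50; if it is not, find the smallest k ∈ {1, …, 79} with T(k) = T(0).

Recall that T is injective if T(u) = T(v) implies u = v.
We have gcd(62, 80) = 2 > 1. Taking u = 0 and v = 40: T(0) = 73 and T(40) = 62·40 + 73 = 2553 ≡ 73 (mod 80).
So T(0) = T(40) while 0 ≠ 40, hence T is not injective, hence not bijective.
Since T is not bijective, we find the least positive k with T(k) = T(0): this means 62k ≡ 0 (mod 80), i.e. 80 ∣ 62k. Since gcd(62, 80) = 2, dividing through by 2 this holds exactly when 40 ∣ 31k, and as gcd(31, 40) = 1, exactly when 40 ∣ k.
The smallest positive such k is 40.

40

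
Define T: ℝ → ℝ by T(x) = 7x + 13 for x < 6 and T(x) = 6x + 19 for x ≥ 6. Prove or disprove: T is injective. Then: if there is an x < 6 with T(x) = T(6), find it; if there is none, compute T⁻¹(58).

Both pieces are strictly increasing (slopes 7 and 6), so each is injective on its own interval.
The left piece maps (−∞, 6) onto (−∞, 55); the right piece maps [6, ∞) onto [55, ∞).
These images are disjoint, so no value is attained by both pieces. Hence T is injective.
Because the two images are disjoint, no x < 6 has T(x) = T(6), so we compute T⁻¹(58): 58 lies in [55, ∞), so solve 6x + 19 = 58: x = (58 − 19)/6 = 13/2.

13/2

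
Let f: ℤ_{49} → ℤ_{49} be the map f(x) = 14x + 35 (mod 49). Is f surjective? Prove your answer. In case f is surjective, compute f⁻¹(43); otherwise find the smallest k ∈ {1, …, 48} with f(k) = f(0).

Since gcd(14, 49) = 7, we have 14x ≡ 0 (mod 7) for all x, so f(x) ≡ 0 (mod 7).
But 1 ≢ 0 (mod 7), so 1 ∈ ℤ_{49} has no preimage. Therefore f is not surjective.
Since f is not surjective, we find the least positive k with f(k) = f(0): this means 14k ≡ 0 (mod 49), i.e. 49 ∣ 14k. Since gcd(14, 49) = 7, dividing through by 7 this holds exactly when 7 ∣ 2k, and as gcd(2, 7) = 1, exactly when 7 ∣ k.
The smallest positive such k is 7.

7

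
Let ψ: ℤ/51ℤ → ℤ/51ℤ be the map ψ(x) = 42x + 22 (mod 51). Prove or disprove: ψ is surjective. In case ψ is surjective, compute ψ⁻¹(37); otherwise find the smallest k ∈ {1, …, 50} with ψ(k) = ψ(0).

17

Since gcd(42, 51) = 3, we have 42x ≡ 0 (mod 3) for all x, so ψ(x) ≡ 1 (mod 3).
But 0 ≢ 1 (mod 3), so 0 ∈ ℤ/51ℤ has no preimage. So ψ is not surjective.
Since ψ is not surjective, we find the least positive k with ψ(k) = ψ(0): this means 42k ≡ 0 (mod 51), i.e. 51 ∣ 42k. Since gcd(42, 51) = 3, dividing through by 3 this holds exactly when 17 ∣ 14k, and as gcd(14, 17) = 1, exactly when 17 ∣ k.
The smallest positive such k is 17.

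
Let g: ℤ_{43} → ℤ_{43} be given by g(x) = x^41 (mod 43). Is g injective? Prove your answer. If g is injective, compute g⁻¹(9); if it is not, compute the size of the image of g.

Since 43 is prime, the nonzero elements of ℤ_{43} form a cyclic group of order 42.
As gcd(41, 42) = 1, raising to the 41st power is a bijection on this group: if s^41 ≡ t^41 then (st^{−1})^41 = 1, and the only element of order dividing gcd(41, 42) = 1 is 1, so s = t.
With g(0) = 0 this makes g injective on all of ℤ_{43}, hence bijective (finite equal-size domain and codomain). In particular g is injective.
Since g is injective, we find the preimage of 9. The inverse of x ↦ x^41 on (ℤ_{43})^× is x ↦ x^41, because 41·41 = 1681 = 40·42 + 1 ≡ 1 (mod 42) and x^{42} = 1 for x ≠ 0 (Fermat). So g⁻¹(9) = 9^41 mod 43.
Repeated squaring mod 43: 9^1 ≡ 9, 9^2 ≡ 9² = 81 ≡ 38, 9^4 ≡ 38² = 1444 ≡ 25, 9^8 ≡ 25² = 625 ≡ 23, 9^16 ≡ 23² = 529 ≡ 13, 9^32 ≡ 13² = 169 ≡ 40. Since 41 = 32 + 8 + 1, 9^41 ≡ 40·23·9: 40·23 = 920 ≡ 17, then 17·9 = 153 ≡ 24. So 9^41 ≡ 24 (mod 43).
Hence g⁻¹(9) = 24.

24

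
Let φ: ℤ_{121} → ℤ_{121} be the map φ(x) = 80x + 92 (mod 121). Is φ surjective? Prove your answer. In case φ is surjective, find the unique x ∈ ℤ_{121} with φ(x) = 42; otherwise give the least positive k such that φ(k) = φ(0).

75

Since gcd(80, 121) = 1, 80 is invertible modulo 121. Euclid's algorithm: 121 = 1·80 + 41, 80 = 1·41 + 39, 41 = 1·39 + 2, 39 = 19·2 + 1; back-substituting gives 1 = 59·80 − 39·121, so 80⁻¹ ≡ 59 (mod 121).
For any y ∈ ℤ_{121}, x = 59(y − 92) mod 121 satisfies φ(x) = 80·59(y − 92) + 92 ≡ y (since 80·59 ≡ 1 mod 121). So every y has a preimage.
Thus φ is surjective.
Since φ is surjective, we compute φ⁻¹(42): solve 80x + 92 ≡ 42 (mod 121), i.e. 80x ≡ 71 (mod 121).
Multiplying by 80⁻¹ = 59 gives x ≡ 59·71 = 4189 = 34·121 + 75 ≡ 75 (mod 121).
Check: φ(75) = 80·75 + 92 = 6092 = 50·121 + 42 ≡ 42 (mod 121).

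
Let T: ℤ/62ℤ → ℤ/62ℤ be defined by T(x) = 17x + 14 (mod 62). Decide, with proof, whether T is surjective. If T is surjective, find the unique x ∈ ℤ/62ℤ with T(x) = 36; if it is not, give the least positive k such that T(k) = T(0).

56

By definition, surjectivity means every element of the codomain has a preimage under T.
Since gcd(17, 62) = 1, 17 is invertible modulo 62. Euclid's algorithm: 62 = 3·17 + 11, 17 = 1·11 + 6, 11 = 1·6 + 5, 6 = 1·5 + 1; back-substituting gives 1 = 11·17 − 3·62, so 17⁻¹ ≡ 11 (mod 62).
For any y ∈ ℤ/62ℤ, x = 11(y − 14) mod 62 satisfies T(x) = 17·11(y − 14) + 14 ≡ y (since 17·11 ≡ 1 mod 62). So every y has a preimage.
Hence T is surjective.
Since T is surjective, we compute T⁻¹(36): solve 17x + 14 ≡ 36 (mod 62), i.e. 17x ≡ 22 (mod 62).
Multiplying by 17⁻¹ = 11 gives x ≡ 11·22 = 242 = 3·62 + 56 ≡ 56 (mod 62).
Check: T(56) = 17·56 + 14 = 966 = 15·62 + 36 ≡ 36 (mod 62).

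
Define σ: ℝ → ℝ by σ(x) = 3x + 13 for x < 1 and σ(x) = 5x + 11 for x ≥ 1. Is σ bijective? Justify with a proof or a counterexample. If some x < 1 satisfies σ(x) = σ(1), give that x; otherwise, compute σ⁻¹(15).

Both pieces are strictly increasing (slopes 3 and 5), so each is injective on its own interval.
The left piece maps (−∞, 1) onto (−∞, 16); the right piece maps [1, ∞) onto [16, ∞).
Since 16 = 16, the images partition ℝ: σ is injective and surjective, hence bijective.
Because the two images are disjoint, no x < 1 has σ(x) = σ(1), so we compute σ⁻¹(15): 15 lies in (−∞, 16), so solve 3x + 13 = 15: x = (15 − 13)/3 = 2/3.

2/3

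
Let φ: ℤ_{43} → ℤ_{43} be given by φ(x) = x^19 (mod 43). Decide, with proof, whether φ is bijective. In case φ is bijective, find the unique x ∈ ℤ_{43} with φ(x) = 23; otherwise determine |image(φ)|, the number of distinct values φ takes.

Since 43 is prime, the nonzero elements of ℤ_{43} form a cyclic group of order 42.
As gcd(19, 42) = 1, raising to the 19th power is a bijection on this group: if a^19 ≡ b^19 then (ab^{−1})^19 = 1, and the only element of order dividing gcd(19, 42) = 1 is 1, so a = b.
With φ(0) = 0 this makes φ injective on all of ℤ_{43}, hence bijective (finite equal-size domain and codomain). In particular φ is bijective.
Since φ is bijective, we find the preimage of 23. The inverse of x ↦ x^19 on (ℤ_{43})^× is x ↦ x^31, because 19·31 = 589 = 14·42 + 1 ≡ 1 (mod 42) and x^{42} = 1 for x ≠ 0 (Fermat). So φ⁻¹(23) = 23^31 mod 43.
Repeated squaring mod 43: 23^1 ≡ 23, 23^2 ≡ 23² = 529 ≡ 13, 23^4 ≡ 13² = 169 ≡ 40, 23^8 ≡ 40² = 1600 ≡ 9, 23^16 ≡ 9² = 81 ≡ 38. Since 31 = 16 + 8 + 4 + 2 + 1, 23^31 ≡ 38·9·40·13·23: 38·9 = 342 ≡ 41, then 41·40 = 1640 ≡ 6, then 6·13 = 78 ≡ 35, then 35·23 = 805 ≡ 31. So 23^31 ≡ 31 (mod 43).
Hence φ⁻¹(23) = 31.

31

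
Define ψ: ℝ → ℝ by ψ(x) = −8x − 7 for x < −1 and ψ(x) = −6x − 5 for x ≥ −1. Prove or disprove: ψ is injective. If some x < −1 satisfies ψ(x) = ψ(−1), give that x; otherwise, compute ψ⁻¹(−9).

2/3

Both pieces are strictly decreasing (slopes −8 and −6), so each is injective on its own interval.
The left piece maps (−∞, −1) onto (1, ∞); the right piece maps [−1, ∞) onto (−∞, 1].
These images are disjoint, so no value is attained by both pieces. So ψ is injective.
Because the two images are disjoint, no x < −1 has ψ(x) = ψ(−1), so we compute ψ⁻¹(−9): −9 lies in (−∞, 1], so solve −6x − 5 = −9: x = (−9 + 5)/(−6) = 2/3.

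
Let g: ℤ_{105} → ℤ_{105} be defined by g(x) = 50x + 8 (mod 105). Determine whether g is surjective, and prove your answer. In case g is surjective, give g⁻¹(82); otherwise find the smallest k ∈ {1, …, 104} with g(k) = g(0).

By definition, g is surjective if every y in the codomain equals g(x) for some x in the domain.
Since gcd(50, 105) = 5, we have 50x ≡ 0 (mod 5) for all x, so g(x) ≡ 3 (mod 5).
But 0 ≢ 3 (mod 5), so 0 ∈ ℤ_{105} has no preimage. Hence g is not surjective.
Since g is not surjective, we find the least positive k with g(k) = g(0): this means 50k ≡ 0 (mod 105), i.e. 105 ∣ 50k. Since gcd(50, 105) = 5, dividing through by 5 this holds exactly when 21 ∣ 10k, and as gcd(10, 21) = 1, exactly when 21 ∣ k.
The smallest positive such k is 21.

21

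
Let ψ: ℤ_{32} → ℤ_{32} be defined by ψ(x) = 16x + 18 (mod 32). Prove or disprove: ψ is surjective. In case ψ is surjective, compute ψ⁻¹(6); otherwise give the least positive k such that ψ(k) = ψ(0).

2

Since gcd(16, 32) = 16, we have 16x ≡ 0 (mod 16) for all x, so ψ(x) ≡ 2 (mod 16).
But 0 ≢ 2 (mod 16), so 0 ∈ ℤ_{32} has no preimage. Therefore ψ is not surjective.
Since ψ is not surjective, we find the least positive k with ψ(k) = ψ(0): this means 16k ≡ 0 (mod 32), i.e. 32 ∣ 16k. Since gcd(16, 32) = 16, dividing through by 16 this holds exactly when 2 ∣ k.
The smallest positive such k is 2.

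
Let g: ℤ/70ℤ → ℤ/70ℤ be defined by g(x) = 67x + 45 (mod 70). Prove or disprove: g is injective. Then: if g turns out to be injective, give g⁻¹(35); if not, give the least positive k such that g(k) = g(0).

Suppose g(x_1) = g(x_2) in ℤ/70ℤ. Then 67x_1 + 45 ≡ 67x_2 + 45 (mod 70), therefore 67(x_1 − x_2) ≡ 0 (mod 70).
Since gcd(67, 70) = 1, 67 is invertible modulo 70, therefore x_1 − x_2 ≡ 0 (mod 70), i.e. x_1 = x_2.
Thus g is injective.
We now compute 67⁻¹ mod 70 explicitly. Euclid's algorithm: 70 = 1·67 + 3, 67 = 22·3 + 1; back-substituting gives 1 = 23·67 − 22·70, so 67⁻¹ ≡ 23 (mod 70).
Since g is injective, we find g⁻¹(35): we need 67x ≡ 35 − 45 ≡ 60 (mod 70). Using 67⁻¹ = 23: x ≡ 23·60 = 1380 = 19·70 + 50, so x = 50.
Check: g(50) = 67·50 + 45 = 3395 = 48·70 + 35 ≡ 35 (mod 70).

50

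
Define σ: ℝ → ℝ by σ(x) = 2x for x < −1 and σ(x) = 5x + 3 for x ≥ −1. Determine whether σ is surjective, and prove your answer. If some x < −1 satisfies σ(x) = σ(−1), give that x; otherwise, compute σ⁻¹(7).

4/5

Both pieces are strictly increasing (slopes 2 and 5), so each is injective on its own interval.
The left piece maps (−∞, −1) onto (−∞, −2); the right piece maps [−1, ∞) onto [−2, ∞).
These images together cover ℝ, so σ is surjective.
Because the two images are disjoint, no x < −1 has σ(x) = σ(−1), so we compute σ⁻¹(7): 7 lies in [−2, ∞), so solve 5x + 3 = 7: x = (7 − 3)/5 = 4/5.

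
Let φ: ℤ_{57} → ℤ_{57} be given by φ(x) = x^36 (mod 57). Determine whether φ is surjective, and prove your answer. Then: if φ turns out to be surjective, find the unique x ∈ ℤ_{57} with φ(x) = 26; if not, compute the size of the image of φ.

φ(1) = 1^36 = 1.
φ(2): Repeated squaring mod 57: 2^1 ≡ 2, 2^2 ≡ 2² = 4, 2^4 ≡ 4² = 16, 2^8 ≡ 16² = 256 ≡ 28, 2^16 ≡ 28² = 784 ≡ 43, 2^32 ≡ 43² = 1849 ≡ 25. Since 36 = 32 + 4, 2^36 ≡ 25·16: 25·16 = 400 ≡ 1. So 2^36 ≡ 1 (mod 57).
So φ(1) = φ(2) = 1 while 1 ≠ 2, therefore φ is not injective.
A non-injective map from the 57-element set ℤ_{57} to itself takes at most 56 distinct values, so it cannot be surjective. Therefore φ is not surjective.
Since φ is not surjective, we determine |image(φ)|. Computing x^36 mod 57 for each x (by repeated squaring, reducing mod 57 at every step), the values φ(0), φ(1), …, φ(56) are: 0, 1, 1, 39, 1, 1, 39, 1, 1, 39, 1, 1, 39, 1, 1, 39, 1, 1, 39, 19, 1, 39, 1, 1, 39, 1, 1, 39, 1, 1, 39, 1, 1, 39, 1, 1, 39, 1, 19, 39, 1, 1, 39, 1, 1, 39, 1, 1, 39, 1, 1, 39, 1, 1, 39, 1, 1.
The distinct values are {0, 1, 19, 39}; there are 4 of them.

4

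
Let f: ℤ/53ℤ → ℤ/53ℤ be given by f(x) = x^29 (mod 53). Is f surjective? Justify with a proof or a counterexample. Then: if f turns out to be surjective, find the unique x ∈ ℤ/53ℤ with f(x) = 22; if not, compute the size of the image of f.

Since 53 is prime, the nonzero elements of ℤ/53ℤ form a cyclic group of order 52.
As gcd(29, 52) = 1, raising to the 29th power is a bijection on this group: if s^29 ≡ t^29 then (st^{−1})^29 = 1, and the only element of order dividing gcd(29, 52) = 1 is 1, so s = t.
With f(0) = 0 this makes f injective on all of ℤ/53ℤ, hence bijective (finite equal-size domain and codomain). In particular f is surjective.
Since f is surjective, we find the preimage of 22. The inverse of x ↦ x^29 on (ℤ/53ℤ)^× is x ↦ x^9, because 29·9 = 261 = 5·52 + 1 ≡ 1 (mod 52) and x^{52} = 1 for x ≠ 0 (Fermat). So f⁻¹(22) = 22^9 mod 53.
Repeated squaring mod 53: 22^1 ≡ 22, 22^2 ≡ 22² = 484 ≡ 7, 22^4 ≡ 7² = 49, 22^8 ≡ 49² = 2401 ≡ 16. Since 9 = 8 + 1, 22^9 ≡ 16·22: 16·22 = 352 ≡ 34. So 22^9 ≡ 34 (mod 53).
Hence f⁻¹(22) = 34.

34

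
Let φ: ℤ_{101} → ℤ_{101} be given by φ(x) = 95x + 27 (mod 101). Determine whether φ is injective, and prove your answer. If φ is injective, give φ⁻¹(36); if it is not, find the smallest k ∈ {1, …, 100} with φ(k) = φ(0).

Recall: φ is injective when φ(x_1) = φ(x_2) forces x_1 = x_2.
Suppose φ(x_1) = φ(x_2) in ℤ_{101}. Then 95x_1 + 27 ≡ 95x_2 + 27 (mod 101), therefore 95(x_1 − x_2) ≡ 0 (mod 101).
Since gcd(95, 101) = 1, 95 is invertible modulo 101, therefore x_1 − x_2 ≡ 0 (mod 101), i.e. x_1 = x_2.
Therefore φ is injective.
We now compute 95⁻¹ mod 101 explicitly. Euclid's algorithm: 101 = 1·95 + 6, 95 = 15·6 + 5, 6 = 1·5 + 1; back-substituting gives 1 = 84·95 − 79·101, so 95⁻¹ ≡ 84 (mod 101).
Since φ is injective, we find φ⁻¹(36): we need 95x ≡ 36 − 27 ≡ 9 (mod 101). Using 95⁻¹ = 84: x ≡ 84·9 = 756 = 7·101 + 49, so x = 49.
Check: φ(49) = 95·49 + 27 = 4682 = 46·101 + 36 ≡ 36 (mod 101).

49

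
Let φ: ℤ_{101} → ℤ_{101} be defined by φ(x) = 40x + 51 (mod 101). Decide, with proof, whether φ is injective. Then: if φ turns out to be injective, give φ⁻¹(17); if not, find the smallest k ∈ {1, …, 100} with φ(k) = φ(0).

85

Recall that φ is injective when φ(x_1) = φ(x_2) forces x_1 = x_2.
If φ(x_1) = φ(x_2), then 40x_1 ≡ 40x_2 (mod 101). Because gcd(40, 101) = 1, we may cancel 40 to get x_1 ≡ x_2 (mod 101).
Thus φ is injective.
We now compute 40⁻¹ mod 101 explicitly. Euclid's algorithm: 101 = 2·40 + 21, 40 = 1·21 + 19, 21 = 1·19 + 2, 19 = 9·2 + 1; back-substituting gives 1 = 48·40 − 19·101, so 40⁻¹ ≡ 48 (mod 101).
Since φ is injective, we find φ⁻¹(17): we need 40x ≡ 17 − 51 ≡ 67 (mod 101). Using 40⁻¹ = 48: x ≡ 48·67 = 3216 = 31·101 + 85, so x = 85.
Check: φ(85) = 40·85 + 51 = 3451 = 34·101 + 17 ≡ 17 (mod 101).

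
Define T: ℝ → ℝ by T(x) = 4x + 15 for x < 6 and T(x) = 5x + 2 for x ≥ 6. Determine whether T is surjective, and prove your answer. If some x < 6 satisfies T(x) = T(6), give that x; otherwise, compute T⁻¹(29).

17/4

Both pieces are strictly increasing (slopes 4 and 5), so each is injective on its own interval.
The left piece maps (−∞, 6) onto (−∞, 39); the right piece maps [6, ∞) onto [32, ∞).
The union (−∞, 39) ∪ [32, ∞) covers ℝ, so T is surjective.
For the follow-up: the images overlap, so an x < 6 with T(x) = T(6) exists. T(6) = 32; solving 4x + 15 = 32 for x < 6 gives x = (32 − 15)/4 = 17/4.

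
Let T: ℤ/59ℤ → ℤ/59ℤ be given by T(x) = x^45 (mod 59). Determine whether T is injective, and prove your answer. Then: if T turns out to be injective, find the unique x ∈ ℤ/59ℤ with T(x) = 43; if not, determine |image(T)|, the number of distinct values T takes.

6

Since 59 is prime, the nonzero elements of ℤ/59ℤ form a cyclic group of order 58.
As gcd(45, 58) = 1, raising to the 45th power is a bijection on this group: if a^45 ≡ b^45 then (ab^{−1})^45 = 1, and the only element of order dividing gcd(45, 58) = 1 is 1, so a = b.
With T(0) = 0 this makes T injective on all of ℤ/59ℤ, hence bijective (finite equal-size domain and codomain). In particular T is injective.
Since T is injective, we find the preimage of 43. The inverse of x ↦ x^45 on (ℤ/59ℤ)^× is x ↦ x^49, because 45·49 = 2205 = 38·58 + 1 ≡ 1 (mod 58) and x^{58} = 1 for x ≠ 0 (Fermat). So T⁻¹(43) = 43^49 mod 59.
Repeated squaring mod 59: 43^1 ≡ 43, 43^2 ≡ 43² = 1849 ≡ 20, 43^4 ≡ 20² = 400 ≡ 46, 43^8 ≡ 46² = 2116 ≡ 51, 43^16 ≡ 51² = 2601 ≡ 5, 43^32 ≡ 5² = 25. Since 49 = 32 + 16 + 1, 43^49 ≡ 25·5·43: 25·5 = 125 ≡ 7, then 7·43 = 301 ≡ 6. So 43^49 ≡ 6 (mod 59).
Hence T⁻¹(43) = 6.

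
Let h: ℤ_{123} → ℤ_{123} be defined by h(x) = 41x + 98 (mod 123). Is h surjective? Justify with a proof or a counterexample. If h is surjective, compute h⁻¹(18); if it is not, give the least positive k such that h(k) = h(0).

3

Since gcd(41, 123) = 41, we have 41x ≡ 0 (mod 41) for all x, so h(x) ≡ 16 (mod 41).
But 0 ≢ 16 (mod 41), so 0 ∈ ℤ_{123} has no preimage. Hence h is not surjective.
Since h is not surjective, we find the least positive k with h(k) = h(0): this means 41k ≡ 0 (mod 123), i.e. 123 ∣ 41k. Since gcd(41, 123) = 41, dividing through by 41 this holds exactly when 3 ∣ k.
The smallest positive such k is 3.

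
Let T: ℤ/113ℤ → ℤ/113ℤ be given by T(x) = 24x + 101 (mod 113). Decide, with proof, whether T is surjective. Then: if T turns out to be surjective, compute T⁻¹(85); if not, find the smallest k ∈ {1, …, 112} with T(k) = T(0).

37

Since gcd(24, 113) = 1, 24 is invertible modulo 113. Euclid's algorithm: 113 = 4·24 + 17, 24 = 1·17 + 7, 17 = 2·7 + 3, 7 = 2·3 + 1; back-substituting gives 1 = 33·24 − 7·113, so 24⁻¹ ≡ 33 (mod 113).
Then y ↦ 33(y − 101) is a two-sided inverse to T, so every y ∈ ℤ/113ℤ has a preimage.
Thus T is surjective.
Since T is surjective, we find T⁻¹(85): we need 24x ≡ 85 − 101 ≡ 97 (mod 113). Using 24⁻¹ = 33: x ≡ 33·97 = 3201 = 28·113 + 37, so x = 37.
Check: T(37) = 24·37 + 101 = 989 = 8·113 + 85 ≡ 85 (mod 113).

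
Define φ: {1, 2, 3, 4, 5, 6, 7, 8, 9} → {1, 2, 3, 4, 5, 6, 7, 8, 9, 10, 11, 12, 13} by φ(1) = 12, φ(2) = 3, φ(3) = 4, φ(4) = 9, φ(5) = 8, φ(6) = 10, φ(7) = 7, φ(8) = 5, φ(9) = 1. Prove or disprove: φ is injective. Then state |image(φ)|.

The values φ(1), …, φ(9) are 12, 3, 4, 9, 8, 10, 7, 5, 1 — all distinct.
So φ(a) = φ(b) only when a = b, and φ is injective.
The image of φ is {1, 3, 4, 5, 7, 8, 9, 10, 12}, which has 9 elements.

9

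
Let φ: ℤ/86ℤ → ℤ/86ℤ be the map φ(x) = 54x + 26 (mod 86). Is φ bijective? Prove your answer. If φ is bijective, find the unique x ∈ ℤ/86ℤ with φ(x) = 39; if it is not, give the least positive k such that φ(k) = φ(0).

We have gcd(54, 86) = 2 > 1. Taking s = 0 and t = 43: φ(0) = 26 and φ(43) = 54·43 + 26 = 2348 ≡ 26 (mod 86).
So φ(0) = φ(43) while 0 ≠ 43, thus φ is not injective, hence not bijective.
Since φ is not bijective, we find the least positive k with φ(k) = φ(0): this means 54k ≡ 0 (mod 86), i.e. 86 ∣ 54k. Since gcd(54, 86) = 2, dividing through by 2 this holds exactly when 43 ∣ 27k, and as gcd(27, 43) = 1, exactly when 43 ∣ k.
The smallest positive such k is 43.

43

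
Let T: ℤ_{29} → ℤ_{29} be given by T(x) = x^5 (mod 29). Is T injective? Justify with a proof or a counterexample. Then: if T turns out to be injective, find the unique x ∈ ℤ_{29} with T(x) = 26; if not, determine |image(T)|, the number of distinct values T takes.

27

Since 29 is prime, the nonzero elements of ℤ_{29} form a cyclic group of order 28.
As gcd(5, 28) = 1, raising to the 5th power is a bijection on this group: if x_1^5 ≡ x_2^5 then (x_1x_2^{−1})^5 = 1, and the only element of order dividing gcd(5, 28) = 1 is 1, so x_1 = x_2.
With T(0) = 0 this makes T injective on all of ℤ_{29}, hence bijective (finite equal-size domain and codomain). In particular T is injective.
Since T is injective, we find the preimage of 26. The inverse of x ↦ x^5 on (ℤ_{29})^× is x ↦ x^17, because 5·17 = 85 = 3·28 + 1 ≡ 1 (mod 28) and x^{28} = 1 for x ≠ 0 (Fermat). So T⁻¹(26) = 26^17 mod 29.
Repeated squaring mod 29: 26^1 ≡ 26, 26^2 ≡ 26² = 676 ≡ 9, 26^4 ≡ 9² = 81 ≡ 23, 26^8 ≡ 23² = 529 ≡ 7, 26^16 ≡ 7² = 49 ≡ 20. Since 17 = 16 + 1, 26^17 ≡ 20·26: 20·26 = 520 ≡ 27. So 26^17 ≡ 27 (mod 29).
Hence T⁻¹(26) = 27.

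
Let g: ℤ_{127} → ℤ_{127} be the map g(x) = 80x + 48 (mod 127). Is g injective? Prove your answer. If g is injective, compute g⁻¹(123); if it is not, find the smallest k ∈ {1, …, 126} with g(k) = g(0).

Recall that g is injective if g(x_1) = g(x_2) implies x_1 = x_2.
If g(x_1) = g(x_2), then 80x_1 ≡ 80x_2 (mod 127). Because gcd(80, 127) = 1, we may cancel 80 to get x_1 ≡ x_2 (mod 127).
Hence g is injective.
We now compute 80⁻¹ mod 127 explicitly. Euclid's algorithm: 127 = 1·80 + 47, 80 = 1·47 + 33, 47 = 1·33 + 14, 33 = 2·14 + 5, 14 = 2·5 + 4, 5 = 1·4 + 1; back-substituting gives 1 = 27·80 − 17·127, so 80⁻¹ ≡ 27 (mod 127).
Since g is injective, we compute g⁻¹(123): solve 80x + 48 ≡ 123 (mod 127), i.e. 80x ≡ 75 (mod 127).
Multiplying by 80⁻¹ = 27 gives x ≡ 27·75 = 2025 = 15·127 + 120 ≡ 120 (mod 127).
Check: g(120) = 80·120 + 48 = 9648 = 75·127 + 123 ≡ 123 (mod 127).

120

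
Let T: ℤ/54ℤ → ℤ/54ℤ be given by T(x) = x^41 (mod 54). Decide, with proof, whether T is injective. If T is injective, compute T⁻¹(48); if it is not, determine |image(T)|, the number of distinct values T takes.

T(0) = 0^41 = 0.
T(6): Repeated squaring mod 54: 6^1 ≡ 6, 6^2 ≡ 6² = 36, 6^4 ≡ 36² = 1296 ≡ 0, 6^8 ≡ 0² = 0, 6^16 ≡ 0² = 0, 6^32 ≡ 0² = 0. Since 41 = 32 + 8 + 1, 6^41 ≡ 0·0·6: 0·0 = 0, then 0·6 = 0. So 6^41 ≡ 0 (mod 54).
So T(0) = T(6) = 0 while 0 ≠ 6, therefore T is not injective.
Since T is not injective, we determine |image(T)|. Computing x^41 mod 54 for each x (by repeated squaring, reducing mod 54 at every step), the values T(0), T(1), …, T(53) are: 0, 1, 32, 27, 52, 47, 0, 13, 44, 27, 46, 23, 0, 43, 38, 27, 4, 35, 0, 37, 14, 27, 34, 29, 0, 49, 26, 27, 28, 5, 0, 25, 20, 27, 40, 17, 0, 19, 50, 27, 16, 11, 0, 31, 8, 27, 10, 41, 0, 7, 2, 27, 22, 53.
The distinct values are {0, 1, 2, 4, 5, 7, 8, 10, 11, 13, 14, 16, 17, 19, 20, 22, 23, 25, 26, 27, 28, 29, 31, 32, 34, 35, 37, 38, 40, 41, 43, 44, 46, 47, 49, 50, 52, 53}; there are 38 of them.

38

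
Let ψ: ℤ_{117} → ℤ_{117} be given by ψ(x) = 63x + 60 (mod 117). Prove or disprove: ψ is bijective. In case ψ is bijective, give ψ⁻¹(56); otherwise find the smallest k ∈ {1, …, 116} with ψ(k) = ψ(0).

We have gcd(63, 117) = 9 > 1. Taking a = 0 and b = 13: ψ(0) = 60 and ψ(13) = 63·13 + 60 = 879 ≡ 60 (mod 117).
So ψ(0) = ψ(13) while 0 ≠ 13, so ψ is not injective, hence not bijective.
Since ψ is not bijective, we find the least positive k with ψ(k) = ψ(0): this means 63k ≡ 0 (mod 117), i.e. 117 ∣ 63k. Since gcd(63, 117) = 9, dividing through by 9 this holds exactly when 13 ∣ 7k, and as gcd(7, 13) = 1, exactly when 13 ∣ k.
The smallest positive such k is 13.

13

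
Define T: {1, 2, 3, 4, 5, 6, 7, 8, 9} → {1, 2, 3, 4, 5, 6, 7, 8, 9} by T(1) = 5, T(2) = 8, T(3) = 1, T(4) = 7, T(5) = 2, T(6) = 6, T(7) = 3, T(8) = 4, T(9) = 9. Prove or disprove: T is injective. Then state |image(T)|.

The values T(1), …, T(9) are 5, 8, 1, 7, 2, 6, 3, 4, 9 — all distinct.
So T(a) = T(b) only when a = b, and T is injective.
The image of T is {1, 2, 3, 4, 5, 6, 7, 8, 9}, which has 9 elements.

9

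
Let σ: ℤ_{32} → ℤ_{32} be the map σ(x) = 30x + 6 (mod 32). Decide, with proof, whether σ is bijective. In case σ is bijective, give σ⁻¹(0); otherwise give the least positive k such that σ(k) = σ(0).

We have gcd(30, 32) = 2 > 1. Taking u = 0 and v = 16: σ(0) = 6 and σ(16) = 30·16 + 6 = 486 ≡ 6 (mod 32).
So σ(0) = σ(16) while 0 ≠ 16, so σ is not injective, hence not bijective.
Since σ is not bijective, we find the least positive k with σ(k) = σ(0): this means 30k ≡ 0 (mod 32), i.e. 32 ∣ 30k. Since gcd(30, 32) = 2, dividing through by 2 this holds exactly when 16 ∣ 15k, and as gcd(15, 16) = 1, exactly when 16 ∣ k.
The smallest positive such k is 16.

16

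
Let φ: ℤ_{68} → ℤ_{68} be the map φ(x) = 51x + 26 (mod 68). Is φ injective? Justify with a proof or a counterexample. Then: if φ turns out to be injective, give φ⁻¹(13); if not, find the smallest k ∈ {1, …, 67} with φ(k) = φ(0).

We have gcd(51, 68) = 17 > 1. Taking a = 0 and b = 4: φ(0) = 26 and φ(4) = 51·4 + 26 = 230 ≡ 26 (mod 68).
So φ(0) = φ(4) while 0 ≠ 4, therefore φ is not injective.
Since φ is not injective, we find the least positive k with φ(k) = φ(0): this means 51k ≡ 0 (mod 68), i.e. 68 ∣ 51k. Since gcd(51, 68) = 17, dividing through by 17 this holds exactly when 4 ∣ 3k, and as gcd(3, 4) = 1, exactly when 4 ∣ k.
The smallest positive such k is 4.

4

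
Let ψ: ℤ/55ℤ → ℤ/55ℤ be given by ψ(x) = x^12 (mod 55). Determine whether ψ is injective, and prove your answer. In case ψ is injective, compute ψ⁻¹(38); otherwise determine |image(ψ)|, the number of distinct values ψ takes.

ψ(4): Repeated squaring mod 55: 4^1 ≡ 4, 4^2 ≡ 4² = 16, 4^4 ≡ 16² = 256 ≡ 36, 4^8 ≡ 36² = 1296 ≡ 31. Since 12 = 8 + 4, 4^12 ≡ 31·36: 31·36 = 1116 ≡ 16. So 4^12 ≡ 16 (mod 55).
ψ(7): Repeated squaring mod 55: 7^1 ≡ 7, 7^2 ≡ 7² = 49, 7^4 ≡ 49² = 2401 ≡ 36, 7^8 ≡ 36² = 1296 ≡ 31. Since 12 = 8 + 4, 7^12 ≡ 31·36: 31·36 = 1116 ≡ 16. So 7^12 ≡ 16 (mod 55).
So ψ(4) = ψ(7) = 16 while 4 ≠ 7, thus ψ is not injective.
Since ψ is not injective, we determine |image(ψ)|. Computing x^12 mod 55 for each x (by repeated squaring, reducing mod 55 at every step), the values ψ(0), ψ(1), …, ψ(54) are: 0, 1, 26, 31, 16, 25, 36, 16, 31, 26, 45, 11, 1, 26, 31, 5, 36, 36, 16, 31, 15, 1, 11, 1, 26, 20, 16, 36, 36, 16, 20, 26, 1, 11, 1, 15, 31, 16, 36, 36, 5, 31, 26, 1, 11, 45, 26, 31, 16, 36, 25, 16, 31, 26, 1.
The distinct values are {0, 1, 5, 11, 15, 16, 20, 25, 26, 31, 36, 45}; there are 12 of them.

12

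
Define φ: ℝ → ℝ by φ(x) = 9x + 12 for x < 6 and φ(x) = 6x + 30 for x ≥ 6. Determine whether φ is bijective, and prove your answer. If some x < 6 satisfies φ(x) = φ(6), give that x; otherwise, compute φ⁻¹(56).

Both pieces are strictly increasing (slopes 9 and 6), so each is injective on its own interval.
The left piece maps (−∞, 6) onto (−∞, 66); the right piece maps [6, ∞) onto [66, ∞).
Since 66 = 66, the images partition ℝ: φ is injective and surjective, hence bijective.
Because the two images are disjoint, no x < 6 has φ(x) = φ(6), so we compute φ⁻¹(56): 56 lies in (−∞, 66), so solve 9x + 12 = 56: x = (56 − 12)/9 = 44/9.

44/9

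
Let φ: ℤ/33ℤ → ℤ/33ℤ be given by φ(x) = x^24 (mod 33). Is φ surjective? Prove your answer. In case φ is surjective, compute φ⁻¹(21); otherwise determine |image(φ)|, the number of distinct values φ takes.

φ(4): Repeated squaring mod 33: 4^1 ≡ 4, 4^2 ≡ 4² = 16, 4^4 ≡ 16² = 256 ≡ 25, 4^8 ≡ 25² = 625 ≡ 31, 4^16 ≡ 31² = 961 ≡ 4. Since 24 = 16 + 8, 4^24 ≡ 4·31: 4·31 = 124 ≡ 25. So 4^24 ≡ 25 (mod 33).
φ(7): Repeated squaring mod 33: 7^1 ≡ 7, 7^2 ≡ 7² = 49 ≡ 16, 7^4 ≡ 16² = 256 ≡ 25, 7^8 ≡ 25² = 625 ≡ 31, 7^16 ≡ 31² = 961 ≡ 4. Since 24 = 16 + 8, 7^24 ≡ 4·31: 4·31 = 124 ≡ 25. So 7^24 ≡ 25 (mod 33).
So φ(4) = φ(7) = 25 while 4 ≠ 7, thus φ is not injective.
A non-injective map from the 33-element set ℤ/33ℤ to itself takes at most 32 distinct values, so it cannot be surjective. Thus φ is not surjective.
Since φ is not surjective, we determine |image(φ)|. Computing x^24 mod 33 for each x (by repeated squaring, reducing mod 33 at every step), the values φ(0), φ(1), …, φ(32) are: 0, 1, 16, 15, 25, 31, 9, 25, 4, 27, 1, 22, 12, 16, 4, 3, 31, 31, 3, 4, 16, 12, 22, 1, 27, 4, 25, 9, 31, 25, 15, 16, 1.
The distinct values are {0, 1, 3, 4, 9, 12, 15, 16, 22, 25, 27, 31}; there are 12 of them.

12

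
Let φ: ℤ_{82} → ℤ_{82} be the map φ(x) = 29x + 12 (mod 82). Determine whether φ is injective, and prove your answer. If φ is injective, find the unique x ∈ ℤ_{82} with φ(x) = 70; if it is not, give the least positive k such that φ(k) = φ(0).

By definition, φ is injective if φ(s) = φ(t) implies s = t.
Suppose φ(s) = φ(t) in ℤ_{82}. Then 29s + 12 ≡ 29t + 12 (mod 82), hence 29(s − t) ≡ 0 (mod 82).
Since gcd(29, 82) = 1, 29 is invertible modulo 82, so s − t ≡ 0 (mod 82), i.e. s = t.
Therefore φ is injective.
We now compute 29⁻¹ mod 82 explicitly. Euclid's algorithm: 82 = 2·29 + 24, 29 = 1·24 + 5, 24 = 4·5 + 4, 5 = 1·4 + 1; back-substituting gives 1 = 17·29 − 6·82, so 29⁻¹ ≡ 17 (mod 82).
Since φ is injective, we find φ⁻¹(70): we need 29x ≡ 70 − 12 ≡ 58 (mod 82). Using 29⁻¹ = 17: x ≡ 17·58 = 986 = 12·82 + 2, so x = 2.
Check: φ(2) = 29·2 + 12 = 70 ≡ 70 (mod 82).

2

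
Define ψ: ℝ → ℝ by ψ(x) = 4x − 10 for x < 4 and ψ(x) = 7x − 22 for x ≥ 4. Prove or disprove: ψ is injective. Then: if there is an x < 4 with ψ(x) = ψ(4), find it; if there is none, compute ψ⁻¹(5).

15/4

Both pieces are strictly increasing (slopes 4 and 7), so each is injective on its own interval.
The left piece maps (−∞, 4) onto (−∞, 6); the right piece maps [4, ∞) onto [6, ∞).
These images are disjoint, so no value is attained by both pieces. Therefore ψ is injective.
Because the two images are disjoint, no x < 4 has ψ(x) = ψ(4), so we compute ψ⁻¹(5): 5 lies in (−∞, 6), so solve 4x − 10 = 5: x = (5 + 10)/4 = 15/4.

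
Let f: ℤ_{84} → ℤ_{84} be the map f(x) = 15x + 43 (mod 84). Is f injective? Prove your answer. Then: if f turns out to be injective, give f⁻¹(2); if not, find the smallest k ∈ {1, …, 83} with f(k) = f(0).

28

We have gcd(15, 84) = 3 > 1. Taking a = 0 and b = 28: f(0) = 43 and f(28) = 15·28 + 43 = 463 ≡ 43 (mod 84).
So f(0) = f(28) while 0 ≠ 28, therefore f is not injective.
Since f is not injective, we find the least positive k with f(k) = f(0): this means 15k ≡ 0 (mod 84), i.e. 84 ∣ 15k. Since gcd(15, 84) = 3, dividing through by 3 this holds exactly when 28 ∣ 5k, and as gcd(5, 28) = 1, exactly when 28 ∣ k.
The smallest positive such k is 28.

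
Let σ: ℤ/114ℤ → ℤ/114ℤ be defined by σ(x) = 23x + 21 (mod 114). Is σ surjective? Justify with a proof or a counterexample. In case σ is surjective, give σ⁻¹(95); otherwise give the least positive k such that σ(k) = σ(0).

Since gcd(23, 114) = 1, 23 is invertible modulo 114. Euclid's algorithm: 114 = 4·23 + 22, 23 = 1·22 + 1; back-substituting gives 1 = 5·23 − 1·114, so 23⁻¹ ≡ 5 (mod 114).
For any y ∈ ℤ/114ℤ, x = 5(y − 21) mod 114 satisfies σ(x) = 23·5(y − 21) + 21 ≡ y (since 23·5 ≡ 1 mod 114). So every y has a preimage.
Thus σ is surjective.
Since σ is surjective, we find σ⁻¹(95): we need 23x ≡ 95 − 21 ≡ 74 (mod 114). Using 23⁻¹ = 5: x ≡ 5·74 = 370 = 3·114 + 28, so x = 28.
Check: σ(28) = 23·28 + 21 = 665 = 5·114 + 95 ≡ 95 (mod 114).

28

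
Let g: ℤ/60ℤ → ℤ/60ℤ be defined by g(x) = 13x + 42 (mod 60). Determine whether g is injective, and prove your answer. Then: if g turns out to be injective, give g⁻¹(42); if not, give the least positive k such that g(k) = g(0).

0

Recall that g is injective if g(s) = g(t) implies s = t.
If g(s) = g(t), then 13s ≡ 13t (mod 60). Because gcd(13, 60) = 1, we may cancel 13 to get s ≡ t (mod 60).
Therefore g is injective.
We now compute 13⁻¹ mod 60 explicitly. Euclid's algorithm: 60 = 4·13 + 8, 13 = 1·8 + 5, 8 = 1·5 + 3, 5 = 1·3 + 2, 3 = 1·2 + 1; back-substituting gives 1 = 37·13 − 8·60, so 13⁻¹ ≡ 37 (mod 60).
Since g is injective, we compute g⁻¹(42): solve 13x + 42 ≡ 42 (mod 60), i.e. 13x ≡ 0 (mod 60).
Multiplying by 13⁻¹ = 37 gives x ≡ 37·0 = 0 ≡ 0 (mod 60).
Check: g(0) = 13·0 + 42 = 42 ≡ 42 (mod 60).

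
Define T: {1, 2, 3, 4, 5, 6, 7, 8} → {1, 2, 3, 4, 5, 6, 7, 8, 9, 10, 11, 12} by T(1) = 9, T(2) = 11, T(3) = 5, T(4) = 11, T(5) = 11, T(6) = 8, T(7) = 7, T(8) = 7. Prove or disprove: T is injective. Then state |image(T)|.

T(2) = 11 = T(4) with 2 ≠ 4, so T is not injective.
The image of T is {5, 7, 8, 9, 11}, which has 5 elements.

5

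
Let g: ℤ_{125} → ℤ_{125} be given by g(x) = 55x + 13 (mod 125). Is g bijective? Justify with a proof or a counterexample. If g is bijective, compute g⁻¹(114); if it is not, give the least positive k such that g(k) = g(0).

25

We have gcd(55, 125) = 5 > 1. Taking x_1 = 0 and x_2 = 25: g(0) = 13 and g(25) = 55·25 + 13 = 1388 ≡ 13 (mod 125).
So g(0) = g(25) while 0 ≠ 25, hence g is not injective, hence not bijective.
Since g is not bijective, we find the least positive k with g(k) = g(0): this means 55k ≡ 0 (mod 125), i.e. 125 ∣ 55k. Since gcd(55, 125) = 5, dividing through by 5 this holds exactly when 25 ∣ 11k, and as gcd(11, 25) = 1, exactly when 25 ∣ k.
The smallest positive such k is 25.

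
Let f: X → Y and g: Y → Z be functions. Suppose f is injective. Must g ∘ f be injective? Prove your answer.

not injective

No. Take X = Y = Z = {1, 2}, f = identity (injective), and g(x) = 1 for every x.
Then (g ∘ f)(1) = 1 = (g ∘ f)(2) with 1 ≠ 2, so g ∘ f is not injective.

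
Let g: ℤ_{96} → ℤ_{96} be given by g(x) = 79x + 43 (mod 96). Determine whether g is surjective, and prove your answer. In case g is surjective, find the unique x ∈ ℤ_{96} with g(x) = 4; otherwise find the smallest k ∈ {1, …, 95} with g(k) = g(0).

Recall: g is surjective if every y in the codomain equals g(x) for some x in the domain.
Since gcd(79, 96) = 1, 79 is invertible modulo 96. Euclid's algorithm: 96 = 1·79 + 17, 79 = 4·17 + 11, 17 = 1·11 + 6, 11 = 1·6 + 5, 6 = 1·5 + 1; back-substituting gives 1 = 79·79 − 65·96, so 79⁻¹ ≡ 79 (mod 96).
Then y ↦ 79(y − 43) is a two-sided inverse to g, so every y ∈ ℤ_{96} has a preimage.
Hence g is surjective.
Since g is surjective, we compute g⁻¹(4): solve 79x + 43 ≡ 4 (mod 96), i.e. 79x ≡ 57 (mod 96).
Multiplying by 79⁻¹ = 79 gives x ≡ 79·57 = 4503 = 46·96 + 87 ≡ 87 (mod 96).
Check: g(87) = 79·87 + 43 = 6916 = 72·96 + 4 ≡ 4 (mod 96).

87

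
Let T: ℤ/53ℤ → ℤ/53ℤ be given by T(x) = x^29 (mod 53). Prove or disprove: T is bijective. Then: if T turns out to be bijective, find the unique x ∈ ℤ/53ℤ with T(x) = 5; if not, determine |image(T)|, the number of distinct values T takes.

Since 53 is prime, the nonzero elements of ℤ/53ℤ form a cyclic group of order 52.
As gcd(29, 52) = 1, raising to the 29th power is a bijection on this group: if u^29 ≡ v^29 then (uv^{−1})^29 = 1, and the only element of order dividing gcd(29, 52) = 1 is 1, so u = v.
With T(0) = 0 this makes T injective on all of ℤ/53ℤ, hence bijective (finite equal-size domain and codomain). In particular T is bijective.
Since T is bijective, we find the preimage of 5. The inverse of x ↦ x^29 on (ℤ/53ℤ)^× is x ↦ x^9, because 29·9 = 261 = 5·52 + 1 ≡ 1 (mod 52) and x^{52} = 1 for x ≠ 0 (Fermat). So T⁻¹(5) = 5^9 mod 53.
Repeated squaring mod 53: 5^1 ≡ 5, 5^2 ≡ 5² = 25, 5^4 ≡ 25² = 625 ≡ 42, 5^8 ≡ 42² = 1764 ≡ 15. Since 9 = 8 + 1, 5^9 ≡ 15·5: 15·5 = 75 ≡ 22. So 5^9 ≡ 22 (mod 53).
Hence T⁻¹(5) = 22.

22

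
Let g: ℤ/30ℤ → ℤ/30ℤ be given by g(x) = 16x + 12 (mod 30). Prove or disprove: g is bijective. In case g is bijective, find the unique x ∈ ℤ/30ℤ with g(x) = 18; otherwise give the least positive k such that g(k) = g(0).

15

We have gcd(16, 30) = 2 > 1. Taking x_1 = 0 and x_2 = 15: g(0) = 12 and g(15) = 16·15 + 12 = 252 ≡ 12 (mod 30).
So g(0) = g(15) while 0 ≠ 15, so g is not injective, hence not bijective.
Since g is not bijective, we find the least positive k with g(k) = g(0): this means 16k ≡ 0 (mod 30), i.e. 30 ∣ 16k. Since gcd(16, 30) = 2, dividing through by 2 this holds exactly when 15 ∣ 8k, and as gcd(8, 15) = 1, exactly when 15 ∣ k.
The smallest positive such k is 15.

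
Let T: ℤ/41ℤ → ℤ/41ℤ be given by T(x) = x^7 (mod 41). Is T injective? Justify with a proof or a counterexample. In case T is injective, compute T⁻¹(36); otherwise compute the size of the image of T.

39

Since 41 is prime, the nonzero elements of ℤ/41ℤ form a cyclic group of order 40.
As gcd(7, 40) = 1, raising to the 7th power is a bijection on this group: if x_1^7 ≡ x_2^7 then (x_1x_2^{−1})^7 = 1, and the only element of order dividing gcd(7, 40) = 1 is 1, so x_1 = x_2.
With T(0) = 0 this makes T injective on all of ℤ/41ℤ, hence bijective (finite equal-size domain and codomain). In particular T is injective.
Since T is injective, we find the preimage of 36. The inverse of x ↦ x^7 on (ℤ/41ℤ)^× is x ↦ x^23, because 7·23 = 161 = 4·40 + 1 ≡ 1 (mod 40) and x^{40} = 1 for x ≠ 0 (Fermat). So T⁻¹(36) = 36^23 mod 41.
Repeated squaring mod 41: 36^1 ≡ 36, 36^2 ≡ 36² = 1296 ≡ 25, 36^4 ≡ 25² = 625 ≡ 10, 36^8 ≡ 10² = 100 ≡ 18, 36^16 ≡ 18² = 324 ≡ 37. Since 23 = 16 + 4 + 2 + 1, 36^23 ≡ 37·10·25·36: 37·10 = 370 ≡ 1, then 1·25 = 25, then 25·36 = 900 ≡ 39. So 36^23 ≡ 39 (mod 41).
Hence T⁻¹(36) = 39.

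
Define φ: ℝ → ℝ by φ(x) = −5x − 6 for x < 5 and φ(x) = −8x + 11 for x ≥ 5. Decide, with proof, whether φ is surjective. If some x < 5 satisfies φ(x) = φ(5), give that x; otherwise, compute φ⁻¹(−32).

23/5

Both pieces are strictly decreasing (slopes −5 and −8), so each is injective on its own interval.
The left piece maps (−∞, 5) onto (−31, ∞); the right piece maps [5, ∞) onto (−∞, −29].
The union (−31, ∞) ∪ (−∞, −29] covers ℝ, so φ is surjective.
For the follow-up: the images overlap, so an x < 5 with φ(x) = φ(5) exists. φ(5) = −29; solving −5x − 6 = −29 for x < 5 gives x = (−29 + 6)/(−5) = 23/5.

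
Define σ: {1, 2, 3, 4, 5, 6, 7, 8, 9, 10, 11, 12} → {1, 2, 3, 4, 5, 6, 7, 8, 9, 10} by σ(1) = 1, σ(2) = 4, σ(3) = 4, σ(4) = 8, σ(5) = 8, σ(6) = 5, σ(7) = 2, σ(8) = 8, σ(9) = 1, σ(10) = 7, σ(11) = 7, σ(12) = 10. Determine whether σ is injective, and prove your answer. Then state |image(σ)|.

7

σ(2) = 4 = σ(3) with 2 ≠ 3, so σ is not injective.
The image of σ is {1, 2, 4, 5, 7, 8, 10}, which has 7 elements.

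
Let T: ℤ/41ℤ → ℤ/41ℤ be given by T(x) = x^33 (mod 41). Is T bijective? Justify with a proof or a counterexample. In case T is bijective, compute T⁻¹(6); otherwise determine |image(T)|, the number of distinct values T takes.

26

Since 41 is prime, the nonzero elements of ℤ/41ℤ form a cyclic group of order 40.
As gcd(33, 40) = 1, raising to the 33rd power is a bijection on this group: if x_1^33 ≡ x_2^33 then (x_1x_2^{−1})^33 = 1, and the only element of order dividing gcd(33, 40) = 1 is 1, so x_1 = x_2.
With T(0) = 0 this makes T injective on all of ℤ/41ℤ, hence bijective (finite equal-size domain and codomain). In particular T is bijective.
Since T is bijective, we find the preimage of 6. The inverse of x ↦ x^33 on (ℤ/41ℤ)^× is x ↦ x^17, because 33·17 = 561 = 14·40 + 1 ≡ 1 (mod 40) and x^{40} = 1 for x ≠ 0 (Fermat). So T⁻¹(6) = 6^17 mod 41.
Repeated squaring mod 41: 6^1 ≡ 6, 6^2 ≡ 6² = 36, 6^4 ≡ 36² = 1296 ≡ 25, 6^8 ≡ 25² = 625 ≡ 10, 6^16 ≡ 10² = 100 ≡ 18. Since 17 = 16 + 1, 6^17 ≡ 18·6: 18·6 = 108 ≡ 26. So 6^17 ≡ 26 (mod 41).
Hence T⁻¹(6) = 26.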